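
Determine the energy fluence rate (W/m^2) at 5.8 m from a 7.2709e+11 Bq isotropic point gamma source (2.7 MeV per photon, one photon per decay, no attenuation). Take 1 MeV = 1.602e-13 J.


psi = A * E * 1.602e-13 / (4*pi*r^2)
psi = 7.2709e+11 * 2.7 * 1.602e-13 / (4*pi*5.8^2)
psi = 7.4396e-04 W/m^2

7.4396e-04


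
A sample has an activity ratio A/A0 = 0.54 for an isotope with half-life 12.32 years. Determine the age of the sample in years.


lambda = ln(2) / t_half = ln(2) / 12.32 = 0.05626195 /yr
t = -ln(A/A0) / lambda
t = -ln(0.54) / 0.05626195
t = 10.952 yr

10.952


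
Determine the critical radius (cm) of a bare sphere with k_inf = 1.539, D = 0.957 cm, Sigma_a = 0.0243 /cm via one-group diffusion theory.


L^2 = D / Sigma_a = 0.957 / 0.0243 = 39.38272 cm^2
B_m^2 = (k_inf - 1) / L^2 = (1.539 - 1) / 39.38272 = 0.01368621 /cm^2
For a bare sphere: B_g = pi/R, so R_c = pi / sqrt(B_m^2)
R_c = pi / sqrt(0.01368621) = 26.854 cm

26.854


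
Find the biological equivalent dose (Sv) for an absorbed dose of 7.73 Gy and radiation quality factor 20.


H = D * Q
H = 7.73 * 20
H = 154.60 Sv

154.60


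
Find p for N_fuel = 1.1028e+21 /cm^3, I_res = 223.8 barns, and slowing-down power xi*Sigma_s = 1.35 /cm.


p = exp(-N * I * 1e-24 / (xi*Sigma_s))
p = exp(-1.1028e+21 * 223.8 * 1e-24 / 1.35)
p = 0.83292

0.83292


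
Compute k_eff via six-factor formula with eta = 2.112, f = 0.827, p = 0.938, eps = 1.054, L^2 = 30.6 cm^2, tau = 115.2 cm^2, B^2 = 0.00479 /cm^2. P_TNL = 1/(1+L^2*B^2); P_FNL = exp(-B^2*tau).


k_inf = eta*f*p*eps = 2.112*0.827*0.938*1.054 = 1.726803
P_TNL = 1/(1 + L^2*B^2) = 1/(1 + 30.6*0.00479) = 0.8721635
P_FNL = exp(-B^2*tau) = exp(-0.00479*115.2) = 0.5759076
k_eff = k_inf * P_TNL * P_FNL = 1.726803 * 0.8721635 * 0.5759076
k_eff = 0.86735

0.86735


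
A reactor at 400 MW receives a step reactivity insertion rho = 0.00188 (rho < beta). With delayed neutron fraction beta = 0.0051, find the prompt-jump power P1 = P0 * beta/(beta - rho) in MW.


P1/P0 = beta / (beta - rho)
P1/P0 = 0.0051 / (0.0051 - 0.00188) = 1.583851
P1 = 400 * 1.583851 = 633.54 MW

633.54


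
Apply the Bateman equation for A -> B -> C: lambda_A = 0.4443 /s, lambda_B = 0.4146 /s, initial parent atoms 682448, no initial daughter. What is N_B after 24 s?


N_B(t) = lambda_A * N_A0 / (lambda_B - lambda_A) * [exp(-lambda_A*t) - exp(-lambda_B*t)]
exp(-0.4443*24) = 2.339005e-05; exp(-0.4146*24) = 4.770855e-05
N_B = 0.4443 * 682448 / (0.4146 - 0.4443) * (2.339005e-05 - 4.770855e-05)
N_B = 248.27

248.27


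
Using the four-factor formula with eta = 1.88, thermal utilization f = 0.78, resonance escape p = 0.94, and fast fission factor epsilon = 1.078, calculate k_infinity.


k_inf = eta * f * p * epsilon
k_inf = 1.88 * 0.78 * 0.94 * 1.078
k_inf = 1.4859

1.4859


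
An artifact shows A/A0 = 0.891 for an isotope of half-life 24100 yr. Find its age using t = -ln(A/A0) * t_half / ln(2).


lambda = ln(2) / t_half = ln(2) / 24100 = 2.876129e-05 /yr
t = -ln(A/A0) / lambda
t = -ln(0.891) / 2.876129e-05
t = 4012.7 yr

4012.7


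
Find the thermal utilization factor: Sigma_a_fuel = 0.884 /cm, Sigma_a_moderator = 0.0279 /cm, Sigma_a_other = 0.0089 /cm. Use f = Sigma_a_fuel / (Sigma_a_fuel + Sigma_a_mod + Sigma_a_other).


f = Sigma_a_fuel / (Sigma_a_fuel + Sigma_a_mod + Sigma_a_other)
f = 0.884 / (0.884 + 0.0279 + 0.0089)
f = 0.96003

0.96003


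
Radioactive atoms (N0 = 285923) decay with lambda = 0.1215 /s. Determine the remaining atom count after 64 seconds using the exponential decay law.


N = N0 * exp(-lambda * t)
N = 285923 * exp(-0.1215 * 64)
N = 120.00

120.00


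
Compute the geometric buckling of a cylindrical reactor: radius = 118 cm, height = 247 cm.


B^2 = (2.405/R)^2 + (pi/H)^2
B^2 = (2.405/118)^2 + (pi/247)^2
B^2 = 5.7717e-04 /cm^2

5.7717e-04


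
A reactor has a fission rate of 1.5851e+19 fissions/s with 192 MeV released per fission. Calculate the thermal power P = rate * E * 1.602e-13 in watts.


P = fission_rate * E_MeV * 1.602e-13
P = 1.5851e+19 * 192 * 1.602e-13
P = 4.8755e+08 W

4.8755e+08


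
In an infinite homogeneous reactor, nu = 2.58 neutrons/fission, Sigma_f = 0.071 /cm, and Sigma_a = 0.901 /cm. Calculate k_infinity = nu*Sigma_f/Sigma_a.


k_inf = nu * Sigma_f / Sigma_a
k_inf = 2.58 * 0.071 / 0.901
k_inf = 0.20331

0.20331


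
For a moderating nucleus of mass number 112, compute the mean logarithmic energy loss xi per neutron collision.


xi = 1 + (A-1)^2/(2A) * ln((A-1)/(A+1))
xi = 1 + (112-1)^2/(2*112) * ln((112-1)/(112 +1))
xi = 0.017751

0.017751


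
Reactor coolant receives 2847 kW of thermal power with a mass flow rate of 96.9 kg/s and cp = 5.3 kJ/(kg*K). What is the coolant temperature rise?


dT = Q / (m_dot * cp)
dT = 2847 / (96.9 * 5.3)
dT = 5.5435 C

5.5435


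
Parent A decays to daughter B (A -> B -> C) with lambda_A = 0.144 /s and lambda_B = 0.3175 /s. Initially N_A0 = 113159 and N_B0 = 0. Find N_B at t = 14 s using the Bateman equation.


N_B(t) = lambda_A * N_A0 / (lambda_B - lambda_A) * [exp(-lambda_A*t) - exp(-lambda_B*t)]
exp(-0.144*14) = 0.1331871; exp(-0.3175*14) = 0.01173711
N_B = 0.144 * 113159 / (0.3175 - 0.144) * (0.1331871 - 0.01173711)
N_B = 11406

11406


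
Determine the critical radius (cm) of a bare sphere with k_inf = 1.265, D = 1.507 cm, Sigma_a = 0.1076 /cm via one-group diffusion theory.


L^2 = D / Sigma_a = 1.507 / 0.1076 = 14.00558 cm^2
B_m^2 = (k_inf - 1) / L^2 = (1.265 - 1) / 14.00558 = 0.01892103 /cm^2
For a bare sphere: B_g = pi/R, so R_c = pi / sqrt(B_m^2)
R_c = pi / sqrt(0.01892103) = 22.839 cm

22.839


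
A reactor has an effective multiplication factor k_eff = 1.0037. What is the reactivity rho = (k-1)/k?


rho = (k_eff - 1) / k_eff
rho = (1.0037 - 1) / 1.0037
rho = 0.0036864

0.0036864


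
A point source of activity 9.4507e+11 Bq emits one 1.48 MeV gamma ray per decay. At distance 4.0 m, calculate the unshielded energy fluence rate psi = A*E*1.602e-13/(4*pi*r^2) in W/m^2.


psi = A * E * 1.602e-13 / (4*pi*r^2)
psi = 9.4507e+11 * 1.48 * 1.602e-13 / (4*pi*4.0^2)
psi = 0.0011144 W/m^2

0.0011144


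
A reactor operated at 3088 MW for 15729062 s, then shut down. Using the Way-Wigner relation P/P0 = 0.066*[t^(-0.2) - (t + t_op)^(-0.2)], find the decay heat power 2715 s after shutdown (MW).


P/P0 = 0.066 * [t^(-0.2) - (t + t_op)^(-0.2)]
P/P0 = 0.066 * [2715^(-0.2) - (2715 + 15729062)^(-0.2)]
P/P0 = 0.066 * [0.2057056 - 0.03636172] = 0.01117670
P = 3088 * 0.01117670 = 34.514 MW

34.514


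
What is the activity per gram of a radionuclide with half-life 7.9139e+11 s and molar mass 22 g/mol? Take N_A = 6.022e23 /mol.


lambda = ln(2) / t_half = ln(2) / 7.9139e+11 = 8.758604e-13 /s
SA = lambda * N_A / M
SA = 8.758604e-13 * 6.022e23 / 22
SA = 2.3975e+10 Bq/g

2.3975e+10


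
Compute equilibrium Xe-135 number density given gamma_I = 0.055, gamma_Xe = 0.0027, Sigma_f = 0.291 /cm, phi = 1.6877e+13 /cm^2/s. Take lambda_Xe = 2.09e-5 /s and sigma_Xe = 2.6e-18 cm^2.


Xe_eq = (gamma_I + gamma_Xe) * Sigma_f * phi / (lambda_Xe + sigma_Xe * phi)
Numerator = (0.055 + 0.0027) * 0.291 * 1.6877e+13 = 2.833766e+11
Denominator = 2.09e-5 + 2.6e-18 * 1.6877e+13 = 6.478020e-05
Xe_eq = 2.833766e+11 / 6.478020e-05 = 4.3744e+15 /cm^3

4.3744e+15


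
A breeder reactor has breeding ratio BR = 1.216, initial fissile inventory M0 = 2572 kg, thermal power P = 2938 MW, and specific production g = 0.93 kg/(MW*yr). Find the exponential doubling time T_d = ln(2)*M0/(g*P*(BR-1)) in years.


Breeding gain G = BR - 1 = 1.216 - 1 = 0.216
Fissile production rate = g * P * G = 0.93 * 2938 * 0.216 = 590.18544 kg/yr
T_d = ln(2) * M0 / (g * P * G)
T_d = ln(2) * 2572 / 590.18544 = 3.0207 yr

3.0207


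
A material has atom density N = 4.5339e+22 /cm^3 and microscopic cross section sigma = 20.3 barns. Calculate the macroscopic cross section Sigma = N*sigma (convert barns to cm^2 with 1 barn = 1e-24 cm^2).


Sigma = N * sigma_barns * 1e-24
Sigma = 4.5339e+22 * 20.3 * 1e-24
Sigma = 0.92038 /cm

0.92038


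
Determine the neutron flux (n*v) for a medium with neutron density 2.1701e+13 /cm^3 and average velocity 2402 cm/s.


phi = n * v
phi = 2.1701e+13 * 2402
phi = 5.2126e+16 /cm^2/s

5.2126e+16


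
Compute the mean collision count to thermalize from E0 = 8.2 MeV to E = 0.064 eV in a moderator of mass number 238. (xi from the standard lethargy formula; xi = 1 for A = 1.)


xi = 1 + (A-1)^2/(2A)*ln((A-1)/(A+1)) = 0.008379872 (for A = 238)
n = ln(E0/E) / xi
n = ln(8.2e6 / 0.064) / 0.008379872
n = ln(1.281250e+08) / 0.008379872 = 2227.8

2227.8


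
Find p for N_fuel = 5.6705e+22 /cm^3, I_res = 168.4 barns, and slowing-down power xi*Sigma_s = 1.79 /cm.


p = exp(-N * I * 1e-24 / (xi*Sigma_s))
p = exp(-5.6705e+22 * 168.4 * 1e-24 / 1.79)
p = 0.0048213

0.0048213


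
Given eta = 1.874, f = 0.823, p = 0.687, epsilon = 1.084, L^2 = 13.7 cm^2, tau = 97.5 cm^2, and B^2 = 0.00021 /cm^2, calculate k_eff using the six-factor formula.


k_inf = eta*f*p*eps = 1.874*0.823*0.687*1.084 = 1.148565
P_TNL = 1/(1 + L^2*B^2) = 1/(1 + 13.7*0.00021) = 0.9971313
P_FNL = exp(-B^2*tau) = exp(-0.00021*97.5) = 0.9797332
k_eff = k_inf * P_TNL * P_FNL = 1.148565 * 0.9971313 * 0.9797332
k_eff = 1.1221

1.1221


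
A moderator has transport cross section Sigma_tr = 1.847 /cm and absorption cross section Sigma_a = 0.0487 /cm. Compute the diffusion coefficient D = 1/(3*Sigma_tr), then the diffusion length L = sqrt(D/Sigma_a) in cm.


D = 1 / (3 * Sigma_tr) = 1 / (3 * 1.847) = 0.1804728 cm
L = sqrt(D / Sigma_a)
L = sqrt(0.1804728 / 0.0487)
L = 1.9250 cm

1.9250


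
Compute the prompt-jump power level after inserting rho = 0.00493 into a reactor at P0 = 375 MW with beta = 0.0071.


P1/P0 = beta / (beta - rho)
P1/P0 = 0.0071 / (0.0071 - 0.00493) = 3.271889
P1 = 375 * 3.271889 = 1227.0 MW

1227.0


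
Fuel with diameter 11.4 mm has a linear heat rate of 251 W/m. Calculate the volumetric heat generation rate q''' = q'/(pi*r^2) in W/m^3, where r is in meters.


r = D / 2 / 1000 = 11.4 / 2 / 1000 = 0.0057 m
q''' = q' / (pi * r^2)
q''' = 251 / (pi * 0.0057^2)
q''' = 2.4591e+06 W/m^3

2.4591e+06


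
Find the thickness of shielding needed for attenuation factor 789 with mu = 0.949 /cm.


x = ln(factor) / mu
x = ln(789) / 0.949
x = 7.0293 cm

7.0293


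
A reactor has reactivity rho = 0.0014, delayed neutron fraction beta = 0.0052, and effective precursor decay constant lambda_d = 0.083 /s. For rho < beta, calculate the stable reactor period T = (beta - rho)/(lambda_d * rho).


T = (beta - rho) / (lambda_d * rho)
T = (0.0052 - 0.0014) / (0.083 * 0.0014)
T = 32.702 s

32.702


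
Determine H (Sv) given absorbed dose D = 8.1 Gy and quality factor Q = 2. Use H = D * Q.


H = D * Q
H = 8.1 * 2
H = 16.200 Sv

16.200


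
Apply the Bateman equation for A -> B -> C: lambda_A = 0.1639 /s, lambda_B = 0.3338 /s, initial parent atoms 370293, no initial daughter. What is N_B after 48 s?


N_B(t) = lambda_A * N_A0 / (lambda_B - lambda_A) * [exp(-lambda_A*t) - exp(-lambda_B*t)]
exp(-0.1639*48) = 3.831056e-04; exp(-0.3338*48) = 1.100424e-07
N_B = 0.1639 * 370293 / (0.3338 - 0.1639) * (3.831056e-04 - 1.100424e-07)
N_B = 136.81

136.81


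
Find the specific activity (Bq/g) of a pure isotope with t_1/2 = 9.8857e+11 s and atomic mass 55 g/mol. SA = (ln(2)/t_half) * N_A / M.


lambda = ln(2) / t_half = ln(2) / 9.8857e+11 = 7.011615e-13 /s
SA = lambda * N_A / M
SA = 7.011615e-13 * 6.022e23 / 55
SA = 7.6771e+09 Bq/g

7.6771e+09


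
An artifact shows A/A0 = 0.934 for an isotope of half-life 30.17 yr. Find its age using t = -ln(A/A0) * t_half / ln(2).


lambda = ln(2) / t_half = ln(2) / 30.17 = 0.02297472 /yr
t = -ln(A/A0) / lambda
t = -ln(0.934) / 0.02297472
t = 2.9719 yr

2.9719


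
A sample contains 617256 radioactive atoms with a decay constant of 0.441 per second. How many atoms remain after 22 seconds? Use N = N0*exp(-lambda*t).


N = N0 * exp(-lambda * t)
N = 617256 * exp(-0.441 * 22)
N = 37.752

37.752


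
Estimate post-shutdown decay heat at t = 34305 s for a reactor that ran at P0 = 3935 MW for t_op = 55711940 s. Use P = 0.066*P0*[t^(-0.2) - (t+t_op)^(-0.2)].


P/P0 = 0.066 * [t^(-0.2) - (t + t_op)^(-0.2)]
P/P0 = 0.066 * [34305^(-0.2) - (34305 + 55711940)^(-0.2)]
P/P0 = 0.066 * [0.1238593 - 0.02823299] = 0.006311336
P = 3935 * 0.006311336 = 24.835 MW

24.835


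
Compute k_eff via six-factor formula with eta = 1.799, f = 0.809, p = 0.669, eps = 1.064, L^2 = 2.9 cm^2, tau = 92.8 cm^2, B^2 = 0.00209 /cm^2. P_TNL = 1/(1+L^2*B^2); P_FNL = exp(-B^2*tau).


k_inf = eta*f*p*eps = 1.799*0.809*0.669*1.064 = 1.035971
P_TNL = 1/(1 + L^2*B^2) = 1/(1 + 2.9*0.00209) = 0.9939755
P_FNL = exp(-B^2*tau) = exp(-0.00209*92.8) = 0.8236974
k_eff = k_inf * P_TNL * P_FNL = 1.035971 * 0.9939755 * 0.8236974
k_eff = 0.84819

0.84819


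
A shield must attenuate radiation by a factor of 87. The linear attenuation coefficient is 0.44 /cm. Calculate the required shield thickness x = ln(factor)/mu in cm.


x = ln(factor) / mu
x = ln(87) / 0.44
x = 10.150 cm

10.150


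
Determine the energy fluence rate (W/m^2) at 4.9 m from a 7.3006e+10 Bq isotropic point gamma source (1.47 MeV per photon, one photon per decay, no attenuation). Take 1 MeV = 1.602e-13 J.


psi = A * E * 1.602e-13 / (4*pi*r^2)
psi = 7.3006e+10 * 1.47 * 1.602e-13 / (4*pi*4.9^2)
psi = 5.6982e-05 W/m^2

5.6982e-05


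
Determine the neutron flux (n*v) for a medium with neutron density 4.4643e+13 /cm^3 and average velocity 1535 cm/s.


phi = n * v
phi = 4.4643e+13 * 1535
phi = 6.8527e+16 /cm^2/s

6.8527e+16


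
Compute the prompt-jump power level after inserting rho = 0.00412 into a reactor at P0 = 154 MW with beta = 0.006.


P1/P0 = beta / (beta - rho)
P1/P0 = 0.006 / (0.006 - 0.00412) = 3.191489
P1 = 154 * 3.191489 = 491.49 MW

491.49


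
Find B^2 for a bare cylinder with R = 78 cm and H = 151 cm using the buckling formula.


B^2 = (2.405/R)^2 + (pi/H)^2
B^2 = (2.405/78)^2 + (pi/151)^2
B^2 = 0.0013836 /cm^2

0.0013836


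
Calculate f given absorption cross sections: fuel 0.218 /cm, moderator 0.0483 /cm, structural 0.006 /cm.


f = Sigma_a_fuel / (Sigma_a_fuel + Sigma_a_mod + Sigma_a_other)
f = 0.218 / (0.218 + 0.0483 + 0.006)
f = 0.80059

0.80059


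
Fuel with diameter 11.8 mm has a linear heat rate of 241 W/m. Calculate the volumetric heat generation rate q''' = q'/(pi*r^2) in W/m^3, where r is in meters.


r = D / 2 / 1000 = 11.8 / 2 / 1000 = 0.0059 m
q''' = q' / (pi * r^2)
q''' = 241 / (pi * 0.0059^2)
q''' = 2.2038e+06 W/m^3

2.2038e+06


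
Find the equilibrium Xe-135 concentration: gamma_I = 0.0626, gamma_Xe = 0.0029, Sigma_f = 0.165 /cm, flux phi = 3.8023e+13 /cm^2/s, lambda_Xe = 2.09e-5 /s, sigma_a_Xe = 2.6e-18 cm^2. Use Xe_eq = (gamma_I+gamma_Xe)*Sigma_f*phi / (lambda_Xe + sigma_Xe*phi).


Xe_eq = (gamma_I + gamma_Xe) * Sigma_f * phi / (lambda_Xe + sigma_Xe * phi)
Numerator = (0.0626 + 0.0029) * 0.165 * 3.8023e+13 = 4.109336e+11
Denominator = 2.09e-5 + 2.6e-18 * 3.8023e+13 = 1.197598e-04
Xe_eq = 4.109336e+11 / 1.197598e-04 = 3.4313e+15 /cm^3

3.4313e+15


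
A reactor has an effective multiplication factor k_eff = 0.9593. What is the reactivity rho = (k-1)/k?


rho = (k_eff - 1) / k_eff
rho = (0.9593 - 1) / 0.9593
rho = -0.042427

-0.042427


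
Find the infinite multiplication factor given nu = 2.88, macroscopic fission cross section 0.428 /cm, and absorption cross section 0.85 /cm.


k_inf = nu * Sigma_f / Sigma_a
k_inf = 2.88 * 0.428 / 0.85
k_inf = 1.4502

1.4502


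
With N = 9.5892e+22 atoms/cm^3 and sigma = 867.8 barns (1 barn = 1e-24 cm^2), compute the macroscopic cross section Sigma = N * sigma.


Sigma = N * sigma_barns * 1e-24
Sigma = 9.5892e+22 * 867.8 * 1e-24
Sigma = 83.215 /cm

83.215


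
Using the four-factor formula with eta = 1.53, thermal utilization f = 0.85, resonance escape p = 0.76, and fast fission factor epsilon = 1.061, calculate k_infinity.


k_inf = eta * f * p * epsilon
k_inf = 1.53 * 0.85 * 0.76 * 1.061
k_inf = 1.0487

1.0487


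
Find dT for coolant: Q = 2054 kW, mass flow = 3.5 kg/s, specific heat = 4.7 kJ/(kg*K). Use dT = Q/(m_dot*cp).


dT = Q / (m_dot * cp)
dT = 2054 / (3.5 * 4.7)
dT = 124.86 C

124.86


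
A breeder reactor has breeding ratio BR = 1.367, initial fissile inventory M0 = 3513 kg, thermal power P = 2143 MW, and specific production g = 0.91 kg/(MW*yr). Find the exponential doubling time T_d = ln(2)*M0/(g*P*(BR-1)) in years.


Breeding gain G = BR - 1 = 1.367 - 1 = 0.367
Fissile production rate = g * P * G = 0.91 * 2143 * 0.367 = 715.69771 kg/yr
T_d = ln(2) * M0 / (g * P * G)
T_d = ln(2) * 3513 / 715.69771 = 3.4023 yr

3.4023


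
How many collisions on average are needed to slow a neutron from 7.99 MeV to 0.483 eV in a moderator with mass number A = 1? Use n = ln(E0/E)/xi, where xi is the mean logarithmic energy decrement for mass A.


xi = 1 + (A-1)^2/(2A)*ln((A-1)/(A+1)) = 1 (for A = 1)
n = ln(E0/E) / xi
n = ln(7.99e6 / 0.483) / 1
n = ln(1.654244e+07) / 1 = 16.621

16.621


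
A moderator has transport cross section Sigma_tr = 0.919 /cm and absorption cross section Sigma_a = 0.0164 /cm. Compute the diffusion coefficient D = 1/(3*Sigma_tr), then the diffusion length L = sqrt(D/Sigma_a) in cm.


D = 1 / (3 * Sigma_tr) = 1 / (3 * 0.919) = 0.3627131 cm
L = sqrt(D / Sigma_a)
L = sqrt(0.3627131 / 0.0164)
L = 4.7028 cm

4.7028


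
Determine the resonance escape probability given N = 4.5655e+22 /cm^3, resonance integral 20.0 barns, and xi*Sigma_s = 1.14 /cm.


p = exp(-N * I * 1e-24 / (xi*Sigma_s))
p = exp(-4.5655e+22 * 20.0 * 1e-24 / 1.14)
p = 0.44890

0.44890


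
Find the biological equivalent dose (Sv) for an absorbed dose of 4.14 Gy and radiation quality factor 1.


H = D * Q
H = 4.14 * 1
H = 4.1400 Sv

4.1400


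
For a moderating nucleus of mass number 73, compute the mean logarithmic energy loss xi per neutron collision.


xi = 1 + (A-1)^2/(2A) * ln((A-1)/(A+1))
xi = 1 + (73-1)^2/(2*73) * ln((73-1)/(73 +1))
xi = 0.027149

0.027149


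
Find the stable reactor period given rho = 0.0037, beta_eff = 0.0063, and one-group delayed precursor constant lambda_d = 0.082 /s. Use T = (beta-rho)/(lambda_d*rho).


T = (beta - rho) / (lambda_d * rho)
T = (0.0063 - 0.0037) / (0.082 * 0.0037)
T = 8.5695 s

8.5695


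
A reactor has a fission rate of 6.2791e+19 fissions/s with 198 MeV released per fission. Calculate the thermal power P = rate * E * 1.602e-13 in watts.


P = fission_rate * E_MeV * 1.602e-13
P = 6.2791e+19 * 198 * 1.602e-13
P = 1.9917e+09 W

1.9917e+09


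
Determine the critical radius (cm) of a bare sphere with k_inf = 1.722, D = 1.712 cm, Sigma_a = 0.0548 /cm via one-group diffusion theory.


L^2 = D / Sigma_a = 1.712 / 0.0548 = 31.24088 cm^2
B_m^2 = (k_inf - 1) / L^2 = (1.722 - 1) / 31.24088 = 0.02311074 /cm^2
For a bare sphere: B_g = pi/R, so R_c = pi / sqrt(B_m^2)
R_c = pi / sqrt(0.02311074) = 20.665 cm

20.665


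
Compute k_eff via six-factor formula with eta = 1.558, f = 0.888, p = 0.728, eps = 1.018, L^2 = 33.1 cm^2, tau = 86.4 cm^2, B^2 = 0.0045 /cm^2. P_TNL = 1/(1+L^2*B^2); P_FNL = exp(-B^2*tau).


k_inf = eta*f*p*eps = 1.558*0.888*0.728*1.018 = 1.025320
P_TNL = 1/(1 + L^2*B^2) = 1/(1 + 33.1*0.0045) = 0.8703599
P_FNL = exp(-B^2*tau) = exp(-0.0045*86.4) = 0.6778698
k_eff = k_inf * P_TNL * P_FNL = 1.025320 * 0.8703599 * 0.6778698
k_eff = 0.60493

0.60493


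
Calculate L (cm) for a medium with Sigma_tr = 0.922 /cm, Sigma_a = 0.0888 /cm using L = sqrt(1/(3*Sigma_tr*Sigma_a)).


D = 1 / (3 * Sigma_tr) = 1 / (3 * 0.922) = 0.3615329 cm
L = sqrt(D / Sigma_a)
L = sqrt(0.3615329 / 0.0888)
L = 2.0178 cm

2.0178


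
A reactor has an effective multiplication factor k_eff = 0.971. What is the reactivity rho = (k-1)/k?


rho = (k_eff - 1) / k_eff
rho = (0.971 - 1) / 0.971
rho = -0.029866

-0.029866


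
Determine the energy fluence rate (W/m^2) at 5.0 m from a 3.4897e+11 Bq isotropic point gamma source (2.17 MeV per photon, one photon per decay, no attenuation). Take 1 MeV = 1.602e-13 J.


psi = A * E * 1.602e-13 / (4*pi*r^2)
psi = 3.4897e+11 * 2.17 * 1.602e-13 / (4*pi*5.0^2)
psi = 3.8615e-04 W/m^2

3.8615e-04


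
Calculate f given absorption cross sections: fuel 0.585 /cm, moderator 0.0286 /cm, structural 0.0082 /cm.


f = Sigma_a_fuel / (Sigma_a_fuel + Sigma_a_mod + Sigma_a_other)
f = 0.585 / (0.585 + 0.0286 + 0.0082)
f = 0.94082

0.94082


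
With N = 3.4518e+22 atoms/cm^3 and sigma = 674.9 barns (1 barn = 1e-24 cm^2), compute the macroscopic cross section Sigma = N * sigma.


Sigma = N * sigma_barns * 1e-24
Sigma = 3.4518e+22 * 674.9 * 1e-24
Sigma = 23.296 /cm

23.296


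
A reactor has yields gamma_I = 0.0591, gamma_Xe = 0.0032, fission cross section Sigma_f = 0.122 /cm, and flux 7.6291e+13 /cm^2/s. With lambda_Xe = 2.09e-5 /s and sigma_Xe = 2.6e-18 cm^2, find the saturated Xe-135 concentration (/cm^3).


Xe_eq = (gamma_I + gamma_Xe) * Sigma_f * phi / (lambda_Xe + sigma_Xe * phi)
Numerator = (0.0591 + 0.0032) * 0.122 * 7.6291e+13 = 5.798574e+11
Denominator = 2.09e-5 + 2.6e-18 * 7.6291e+13 = 2.192566e-04
Xe_eq = 5.798574e+11 / 2.192566e-04 = 2.6447e+15 /cm^3

2.6447e+15


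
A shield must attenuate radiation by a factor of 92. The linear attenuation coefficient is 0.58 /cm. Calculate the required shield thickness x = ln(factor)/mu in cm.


x = ln(factor) / mu
x = ln(92) / 0.58
x = 7.7962 cm

7.7962


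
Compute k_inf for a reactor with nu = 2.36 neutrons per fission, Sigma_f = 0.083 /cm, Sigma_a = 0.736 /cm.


k_inf = nu * Sigma_f / Sigma_a
k_inf = 2.36 * 0.083 / 0.736
k_inf = 0.26614

0.26614


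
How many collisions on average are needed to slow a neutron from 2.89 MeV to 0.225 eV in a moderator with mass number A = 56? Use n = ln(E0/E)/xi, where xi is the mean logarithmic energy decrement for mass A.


xi = 1 + (A-1)^2/(2A)*ln((A-1)/(A+1)) = 0.03529286 (for A = 56)
n = ln(E0/E) / xi
n = ln(2.89e6 / 0.225) / 0.03529286
n = ln(1.284444e+07) / 0.03529286 = 463.79

463.79


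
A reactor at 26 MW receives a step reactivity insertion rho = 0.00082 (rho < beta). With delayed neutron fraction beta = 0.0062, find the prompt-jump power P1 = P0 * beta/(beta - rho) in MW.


P1/P0 = beta / (beta - rho)
P1/P0 = 0.0062 / (0.0062 - 0.00082) = 1.152416
P1 = 26 * 1.152416 = 29.963 MW

29.963


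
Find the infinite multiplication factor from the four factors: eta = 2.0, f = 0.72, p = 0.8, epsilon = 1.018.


k_inf = eta * f * p * epsilon
k_inf = 2.0 * 0.72 * 0.8 * 1.018
k_inf = 1.1727

1.1727


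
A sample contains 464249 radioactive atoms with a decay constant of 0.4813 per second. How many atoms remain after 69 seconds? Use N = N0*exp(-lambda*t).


N = N0 * exp(-lambda * t)
N = 464249 * exp(-0.4813 * 69)
N = 1.7537e-09

1.7537e-09


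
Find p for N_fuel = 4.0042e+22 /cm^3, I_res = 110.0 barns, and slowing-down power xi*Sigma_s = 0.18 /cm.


p = exp(-N * I * 1e-24 / (xi*Sigma_s))
p = exp(-4.0042e+22 * 110.0 * 1e-24 / 0.18)
p = 2.3592e-11

2.3592e-11


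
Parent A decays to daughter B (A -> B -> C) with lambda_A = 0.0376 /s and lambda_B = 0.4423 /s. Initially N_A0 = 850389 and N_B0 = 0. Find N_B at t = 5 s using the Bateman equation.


N_B(t) = lambda_A * N_A0 / (lambda_B - lambda_A) * [exp(-lambda_A*t) - exp(-lambda_B*t)]
exp(-0.0376*5) = 0.8286147; exp(-0.4423*5) = 0.1095362
N_B = 0.0376 * 850389 / (0.4423 - 0.0376) * (0.8286147 - 0.1095362)
N_B = 56813

56813


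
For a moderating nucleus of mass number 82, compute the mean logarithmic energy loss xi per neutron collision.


xi = 1 + (A-1)^2/(2A) * ln((A-1)/(A+1))
xi = 1 + (82-1)^2/(2*82) * ln((82-1)/(82 +1))
xi = 0.024193

0.024193


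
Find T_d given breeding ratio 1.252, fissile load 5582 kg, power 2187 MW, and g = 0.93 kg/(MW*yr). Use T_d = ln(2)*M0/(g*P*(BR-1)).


Breeding gain G = BR - 1 = 1.252 - 1 = 0.252
Fissile production rate = g * P * G = 0.93 * 2187 * 0.252 = 512.54532 kg/yr
T_d = ln(2) * M0 / (g * P * G)
T_d = ln(2) * 5582 / 512.54532 = 7.5489 yr

7.5489


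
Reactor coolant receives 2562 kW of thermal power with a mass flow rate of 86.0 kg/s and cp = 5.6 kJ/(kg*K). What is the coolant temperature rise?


dT = Q / (m_dot * cp)
dT = 2562 / (86.0 * 5.6)
dT = 5.3198 C

5.3198


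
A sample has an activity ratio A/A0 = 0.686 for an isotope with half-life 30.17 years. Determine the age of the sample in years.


lambda = ln(2) / t_half = ln(2) / 30.17 = 0.02297472 /yr
t = -ln(A/A0) / lambda
t = -ln(0.686) / 0.02297472
t = 16.404 yr

16.404


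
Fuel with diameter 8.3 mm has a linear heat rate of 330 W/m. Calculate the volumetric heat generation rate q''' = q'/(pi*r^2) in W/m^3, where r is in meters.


r = D / 2 / 1000 = 8.3 / 2 / 1000 = 0.00415 m
q''' = q' / (pi * r^2)
q''' = 330 / (pi * 0.00415^2)
q''' = 6.0991e+06 W/m^3

6.0991e+06


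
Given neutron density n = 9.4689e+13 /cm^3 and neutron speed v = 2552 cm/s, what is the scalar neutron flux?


phi = n * v
phi = 9.4689e+13 * 2552
phi = 2.4165e+17 /cm^2/s

2.4165e+17


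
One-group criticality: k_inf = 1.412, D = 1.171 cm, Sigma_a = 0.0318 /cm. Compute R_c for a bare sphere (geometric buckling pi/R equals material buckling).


L^2 = D / Sigma_a = 1.171 / 0.0318 = 36.82390 cm^2
B_m^2 = (k_inf - 1) / L^2 = (1.412 - 1) / 36.82390 = 0.01118839 /cm^2
For a bare sphere: B_g = pi/R, so R_c = pi / sqrt(B_m^2)
R_c = pi / sqrt(0.01118839) = 29.701 cm

29.701


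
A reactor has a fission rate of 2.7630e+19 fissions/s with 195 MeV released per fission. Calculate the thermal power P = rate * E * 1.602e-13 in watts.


P = fission_rate * E_MeV * 1.602e-13
P = 2.7630e+19 * 195 * 1.602e-13
P = 8.6313e+08 W

8.6313e+08


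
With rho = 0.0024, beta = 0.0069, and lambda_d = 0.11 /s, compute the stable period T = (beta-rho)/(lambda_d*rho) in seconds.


T = (beta - rho) / (lambda_d * rho)
T = (0.0069 - 0.0024) / (0.11 * 0.0024)
T = 17.045 s

17.045


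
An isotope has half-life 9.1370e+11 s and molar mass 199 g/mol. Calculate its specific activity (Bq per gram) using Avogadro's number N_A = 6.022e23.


lambda = ln(2) / t_half = ln(2) / 9.1370e+11 = 7.586157e-13 /s
SA = lambda * N_A / M
SA = 7.586157e-13 * 6.022e23 / 199
SA = 2.2957e+09 Bq/g

2.2957e+09


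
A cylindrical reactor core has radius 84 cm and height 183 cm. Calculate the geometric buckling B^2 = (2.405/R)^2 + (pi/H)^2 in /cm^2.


B^2 = (2.405/R)^2 + (pi/H)^2
B^2 = (2.405/84)^2 + (pi/183)^2
B^2 = 0.0011144 /cm^2

0.0011144


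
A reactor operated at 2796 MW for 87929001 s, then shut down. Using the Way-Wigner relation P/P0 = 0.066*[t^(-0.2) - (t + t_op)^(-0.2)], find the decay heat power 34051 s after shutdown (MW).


P/P0 = 0.066 * [t^(-0.2) - (t + t_op)^(-0.2)]
P/P0 = 0.066 * [34051^(-0.2) - (34051 + 87929001)^(-0.2)]
P/P0 = 0.066 * [0.1240435 - 0.02577151] = 0.006485951
P = 2796 * 0.006485951 = 18.135 MW

18.135


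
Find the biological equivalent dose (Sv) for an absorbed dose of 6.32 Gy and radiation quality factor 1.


H = D * Q
H = 6.32 * 1
H = 6.3200 Sv

6.3200


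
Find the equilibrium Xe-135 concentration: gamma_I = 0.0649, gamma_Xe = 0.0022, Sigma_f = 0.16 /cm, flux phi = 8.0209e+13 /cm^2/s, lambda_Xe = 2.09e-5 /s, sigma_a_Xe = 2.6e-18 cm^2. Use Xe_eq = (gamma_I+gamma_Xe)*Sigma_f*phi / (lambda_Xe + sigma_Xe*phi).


Xe_eq = (gamma_I + gamma_Xe) * Sigma_f * phi / (lambda_Xe + sigma_Xe * phi)
Numerator = (0.0649 + 0.0022) * 0.16 * 8.0209e+13 = 8.611238e+11
Denominator = 2.09e-5 + 2.6e-18 * 8.0209e+13 = 2.294434e-04
Xe_eq = 8.611238e+11 / 2.294434e-04 = 3.7531e+15 /cm^3

3.7531e+15


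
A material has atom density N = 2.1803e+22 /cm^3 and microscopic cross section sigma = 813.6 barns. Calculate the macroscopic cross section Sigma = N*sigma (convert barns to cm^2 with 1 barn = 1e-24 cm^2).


Sigma = N * sigma_barns * 1e-24
Sigma = 2.1803e+22 * 813.6 * 1e-24
Sigma = 17.739 /cm

17.739


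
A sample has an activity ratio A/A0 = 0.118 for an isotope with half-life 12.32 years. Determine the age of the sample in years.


lambda = ln(2) / t_half = ln(2) / 12.32 = 0.05626195 /yr
t = -ln(A/A0) / lambda
t = -ln(0.118) / 0.05626195
t = 37.984 yr

37.984


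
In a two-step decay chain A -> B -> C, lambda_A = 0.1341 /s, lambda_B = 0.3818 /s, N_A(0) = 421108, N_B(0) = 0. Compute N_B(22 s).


N_B(t) = lambda_A * N_A0 / (lambda_B - lambda_A) * [exp(-lambda_A*t) - exp(-lambda_B*t)]
exp(-0.1341*22) = 0.05232924; exp(-0.3818*22) = 2.249573e-04
N_B = 0.1341 * 421108 / (0.3818 - 0.1341) * (0.05232924 - 2.249573e-04)
N_B = 11879

11879


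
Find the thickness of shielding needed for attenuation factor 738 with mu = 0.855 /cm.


x = ln(factor) / mu
x = ln(738) / 0.855
x = 7.7239 cm

7.7239


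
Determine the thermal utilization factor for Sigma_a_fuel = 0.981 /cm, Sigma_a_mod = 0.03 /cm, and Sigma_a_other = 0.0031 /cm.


f = Sigma_a_fuel / (Sigma_a_fuel + Sigma_a_mod + Sigma_a_other)
f = 0.981 / (0.981 + 0.03 + 0.0031)
f = 0.96736

0.96736


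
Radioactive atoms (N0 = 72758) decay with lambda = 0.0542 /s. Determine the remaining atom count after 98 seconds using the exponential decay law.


N = N0 * exp(-lambda * t)
N = 72758 * exp(-0.0542 * 98)
N = 358.99

358.99


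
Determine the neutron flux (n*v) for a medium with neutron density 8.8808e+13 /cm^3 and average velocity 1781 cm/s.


phi = n * v
phi = 8.8808e+13 * 1781
phi = 1.5817e+17 /cm^2/s

1.5817e+17


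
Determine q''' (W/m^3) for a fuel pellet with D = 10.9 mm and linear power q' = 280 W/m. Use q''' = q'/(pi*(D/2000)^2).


r = D / 2 / 1000 = 10.9 / 2 / 1000 = 0.00545 m
q''' = q' / (pi * r^2)
q''' = 280 / (pi * 0.00545^2)
q''' = 3.0006e+06 W/m^3

3.0006e+06


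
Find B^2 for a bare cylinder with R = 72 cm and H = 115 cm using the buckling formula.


B^2 = (2.405/R)^2 + (pi/H)^2
B^2 = (2.405/72)^2 + (pi/115)^2
B^2 = 0.0018620 /cm^2

0.0018620


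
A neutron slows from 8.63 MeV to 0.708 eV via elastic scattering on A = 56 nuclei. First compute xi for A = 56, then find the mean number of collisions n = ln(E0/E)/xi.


xi = 1 + (A-1)^2/(2A)*ln((A-1)/(A+1)) = 0.03529286 (for A = 56)
n = ln(E0/E) / xi
n = ln(8.63e6 / 0.708) / 0.03529286
n = ln(1.218927e+07) / 0.03529286 = 462.31

462.31


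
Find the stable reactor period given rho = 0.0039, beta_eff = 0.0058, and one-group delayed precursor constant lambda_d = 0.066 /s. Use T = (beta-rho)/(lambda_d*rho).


T = (beta - rho) / (lambda_d * rho)
T = (0.0058 - 0.0039) / (0.066 * 0.0039)
T = 7.3815 s

7.3815


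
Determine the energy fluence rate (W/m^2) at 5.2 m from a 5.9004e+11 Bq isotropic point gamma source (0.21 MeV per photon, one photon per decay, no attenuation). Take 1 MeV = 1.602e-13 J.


psi = A * E * 1.602e-13 / (4*pi*r^2)
psi = 5.9004e+11 * 0.21 * 1.602e-13 / (4*pi*5.2^2)
psi = 5.8418e-05 W/m^2

5.8418e-05


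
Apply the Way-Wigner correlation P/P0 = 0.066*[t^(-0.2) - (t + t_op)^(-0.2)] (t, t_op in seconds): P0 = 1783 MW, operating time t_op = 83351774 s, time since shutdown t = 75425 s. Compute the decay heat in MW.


P/P0 = 0.066 * [t^(-0.2) - (t + t_op)^(-0.2)]
P/P0 = 0.066 * [75425^(-0.2) - (75425 + 83351774)^(-0.2)]
P/P0 = 0.066 * [0.1058027 - 0.02604585] = 0.005263952
P = 1783 * 0.005263952 = 9.3856 MW

9.3856


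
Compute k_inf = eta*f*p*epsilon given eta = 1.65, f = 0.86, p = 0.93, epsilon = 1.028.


k_inf = eta * f * p * epsilon
k_inf = 1.65 * 0.86 * 0.93 * 1.028
k_inf = 1.3566

1.3566


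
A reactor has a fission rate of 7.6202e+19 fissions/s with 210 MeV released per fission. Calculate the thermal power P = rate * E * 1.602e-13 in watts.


P = fission_rate * E_MeV * 1.602e-13
P = 7.6202e+19 * 210 * 1.602e-13
P = 2.5636e+09 W

2.5636e+09


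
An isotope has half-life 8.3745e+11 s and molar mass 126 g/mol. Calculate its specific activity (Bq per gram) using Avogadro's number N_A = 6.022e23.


lambda = ln(2) / t_half = ln(2) / 8.3745e+11 = 8.276878e-13 /s
SA = lambda * N_A / M
SA = 8.276878e-13 * 6.022e23 / 126
SA = 3.9558e+09 Bq/g

3.9558e+09


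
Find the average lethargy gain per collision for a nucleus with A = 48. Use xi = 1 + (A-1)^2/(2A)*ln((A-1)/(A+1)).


xi = 1 + (A-1)^2/(2A) * ln((A-1)/(A+1))
xi = 1 + (48-1)^2/(2*48) * ln((48-1)/(48 +1))
xi = 0.041094

0.041094


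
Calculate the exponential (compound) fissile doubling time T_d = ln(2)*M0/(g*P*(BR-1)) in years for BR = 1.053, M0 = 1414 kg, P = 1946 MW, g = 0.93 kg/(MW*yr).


Breeding gain G = BR - 1 = 1.053 - 1 = 0.053
Fissile production rate = g * P * G = 0.93 * 1946 * 0.053 = 95.91834 kg/yr
T_d = ln(2) * M0 / (g * P * G)
T_d = ln(2) * 1414 / 95.91834 = 10.218 yr

10.218


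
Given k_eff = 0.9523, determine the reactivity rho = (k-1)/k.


rho = (k_eff - 1) / k_eff
rho = (0.9523 - 1) / 0.9523
rho = -0.050089

-0.050089


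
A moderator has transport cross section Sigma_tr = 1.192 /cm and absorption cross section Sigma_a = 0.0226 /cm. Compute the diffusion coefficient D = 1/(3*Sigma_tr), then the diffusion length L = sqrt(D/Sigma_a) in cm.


D = 1 / (3 * Sigma_tr) = 1 / (3 * 1.192) = 0.2796421 cm
L = sqrt(D / Sigma_a)
L = sqrt(0.2796421 / 0.0226)
L = 3.5176 cm

3.5176


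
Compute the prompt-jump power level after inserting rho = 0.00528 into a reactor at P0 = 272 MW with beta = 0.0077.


P1/P0 = beta / (beta - rho)
P1/P0 = 0.0077 / (0.0077 - 0.00528) = 3.181818
P1 = 272 * 3.181818 = 865.45 MW

865.45


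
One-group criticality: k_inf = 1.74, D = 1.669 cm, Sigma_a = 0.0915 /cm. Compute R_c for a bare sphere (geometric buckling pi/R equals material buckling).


L^2 = D / Sigma_a = 1.669 / 0.0915 = 18.24044 cm^2
B_m^2 = (k_inf - 1) / L^2 = (1.74 - 1) / 18.24044 = 0.04056920 /cm^2
For a bare sphere: B_g = pi/R, so R_c = pi / sqrt(B_m^2)
R_c = pi / sqrt(0.04056920) = 15.597 cm

15.597


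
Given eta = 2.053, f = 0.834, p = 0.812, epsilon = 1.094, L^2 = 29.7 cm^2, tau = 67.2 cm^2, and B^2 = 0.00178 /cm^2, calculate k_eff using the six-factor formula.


k_inf = eta*f*p*eps = 2.053*0.834*0.812*1.094 = 1.520997
P_TNL = 1/(1 + L^2*B^2) = 1/(1 + 29.7*0.00178) = 0.9497885
P_FNL = exp(-B^2*tau) = exp(-0.00178*67.2) = 0.8872611
k_eff = k_inf * P_TNL * P_FNL = 1.520997 * 0.9497885 * 0.8872611
k_eff = 1.2818

1.2818


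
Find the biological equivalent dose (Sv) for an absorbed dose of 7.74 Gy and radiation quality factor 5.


H = D * Q
H = 7.74 * 5
H = 38.700 Sv

38.700


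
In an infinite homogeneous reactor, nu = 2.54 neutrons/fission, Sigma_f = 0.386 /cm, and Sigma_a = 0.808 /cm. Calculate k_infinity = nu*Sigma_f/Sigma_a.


k_inf = nu * Sigma_f / Sigma_a
k_inf = 2.54 * 0.386 / 0.808
k_inf = 1.2134

1.2134


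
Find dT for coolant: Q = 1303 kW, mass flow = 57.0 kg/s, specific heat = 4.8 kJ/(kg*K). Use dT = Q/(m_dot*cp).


dT = Q / (m_dot * cp)
dT = 1303 / (57.0 * 4.8)
dT = 4.7624 C

4.7624


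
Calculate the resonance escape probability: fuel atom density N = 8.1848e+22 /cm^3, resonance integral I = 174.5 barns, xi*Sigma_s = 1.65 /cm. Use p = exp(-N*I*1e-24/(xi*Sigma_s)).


p = exp(-N * I * 1e-24 / (xi*Sigma_s))
p = exp(-8.1848e+22 * 174.5 * 1e-24 / 1.65)
p = 1.7407e-04

1.7407e-04


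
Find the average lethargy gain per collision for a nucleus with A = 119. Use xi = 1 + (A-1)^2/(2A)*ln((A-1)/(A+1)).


xi = 1 + (A-1)^2/(2A) * ln((A-1)/(A+1))
xi = 1 + (119-1)^2/(2*119) * ln((119-1)/(119 +1))
xi = 0.016713

0.016713


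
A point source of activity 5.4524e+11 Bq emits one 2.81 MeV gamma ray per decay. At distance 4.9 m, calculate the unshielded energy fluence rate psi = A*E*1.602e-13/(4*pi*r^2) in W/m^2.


psi = A * E * 1.602e-13 / (4*pi*r^2)
psi = 5.4524e+11 * 2.81 * 1.602e-13 / (4*pi*4.9^2)
psi = 8.1349e-04 W/m^2

8.1349e-04


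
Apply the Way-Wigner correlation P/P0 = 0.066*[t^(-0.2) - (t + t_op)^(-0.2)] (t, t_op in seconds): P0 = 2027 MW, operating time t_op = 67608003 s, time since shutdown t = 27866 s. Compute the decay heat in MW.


P/P0 = 0.066 * [t^(-0.2) - (t + t_op)^(-0.2)]
P/P0 = 0.066 * [27866^(-0.2) - (27866 + 67608003)^(-0.2)]
P/P0 = 0.066 * [0.1291175 - 0.02716218] = 0.006729051
P = 2027 * 0.006729051 = 13.640 MW

13.640


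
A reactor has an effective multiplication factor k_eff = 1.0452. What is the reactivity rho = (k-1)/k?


rho = (k_eff - 1) / k_eff
rho = (1.0452 - 1) / 1.0452
rho = 0.043245

0.043245


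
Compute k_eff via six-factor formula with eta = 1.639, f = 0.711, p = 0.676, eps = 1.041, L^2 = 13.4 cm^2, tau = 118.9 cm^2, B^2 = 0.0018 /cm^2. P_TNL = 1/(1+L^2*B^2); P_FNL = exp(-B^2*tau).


k_inf = eta*f*p*eps = 1.639*0.711*0.676*1.041 = 0.8200607
P_TNL = 1/(1 + L^2*B^2) = 1/(1 + 13.4*0.0018) = 0.9764481
P_FNL = exp(-B^2*tau) = exp(-0.0018*118.9) = 0.8073322
k_eff = k_inf * P_TNL * P_FNL = 0.8200607 * 0.9764481 * 0.8073322
k_eff = 0.64647

0.64647


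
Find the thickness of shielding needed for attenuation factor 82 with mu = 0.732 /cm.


x = ln(factor) / mu
x = ln(82) / 0.732
x = 6.0201 cm

6.0201


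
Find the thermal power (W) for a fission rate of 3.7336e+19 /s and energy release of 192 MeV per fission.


P = fission_rate * E_MeV * 1.602e-13
P = 3.7336e+19 * 192 * 1.602e-13
P = 1.1484e+09 W

1.1484e+09


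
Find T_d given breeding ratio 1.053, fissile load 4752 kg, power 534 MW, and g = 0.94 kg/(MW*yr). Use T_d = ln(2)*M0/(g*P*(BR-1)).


Breeding gain G = BR - 1 = 1.053 - 1 = 0.053
Fissile production rate = g * P * G = 0.94 * 534 * 0.053 = 26.60388 kg/yr
T_d = ln(2) * M0 / (g * P * G)
T_d = ln(2) * 4752 / 26.60388 = 123.81 yr

123.81


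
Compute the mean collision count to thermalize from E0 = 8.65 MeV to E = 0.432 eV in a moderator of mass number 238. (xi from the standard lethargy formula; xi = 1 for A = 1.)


xi = 1 + (A-1)^2/(2A)*ln((A-1)/(A+1)) = 0.008379872 (for A = 238)
n = ln(E0/E) / xi
n = ln(8.65e6 / 0.432) / 0.008379872
n = ln(2.002315e+07) / 0.008379872 = 2006.3

2006.3


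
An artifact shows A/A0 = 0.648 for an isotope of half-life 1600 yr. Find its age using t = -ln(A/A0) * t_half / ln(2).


lambda = ln(2) / t_half = ln(2) / 1600 = 4.332170e-04 /yr
t = -ln(A/A0) / lambda
t = -ln(0.648) / 4.332170e-04
t = 1001.5 yr

1001.5


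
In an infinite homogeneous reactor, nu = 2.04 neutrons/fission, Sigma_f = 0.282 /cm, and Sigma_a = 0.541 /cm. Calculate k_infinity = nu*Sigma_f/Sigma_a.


k_inf = nu * Sigma_f / Sigma_a
k_inf = 2.04 * 0.282 / 0.541
k_inf = 1.0634

1.0634


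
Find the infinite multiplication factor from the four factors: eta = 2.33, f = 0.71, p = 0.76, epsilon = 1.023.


k_inf = eta * f * p * epsilon
k_inf = 2.33 * 0.71 * 0.76 * 1.023
k_inf = 1.2862

1.2862


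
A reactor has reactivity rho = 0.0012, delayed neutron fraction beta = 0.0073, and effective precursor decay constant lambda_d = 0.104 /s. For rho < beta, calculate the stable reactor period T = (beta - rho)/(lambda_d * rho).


T = (beta - rho) / (lambda_d * rho)
T = (0.0073 - 0.0012) / (0.104 * 0.0012)
T = 48.878 s

48.878


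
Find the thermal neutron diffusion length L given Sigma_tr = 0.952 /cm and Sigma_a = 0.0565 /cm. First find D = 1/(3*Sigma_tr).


D = 1 / (3 * Sigma_tr) = 1 / (3 * 0.952) = 0.3501401 cm
L = sqrt(D / Sigma_a)
L = sqrt(0.3501401 / 0.0565)
L = 2.4894 cm

2.4894


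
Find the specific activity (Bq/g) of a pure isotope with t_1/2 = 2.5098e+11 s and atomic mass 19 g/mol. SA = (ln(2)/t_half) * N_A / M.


lambda = ln(2) / t_half = ln(2) / 2.5098e+11 = 2.761763e-12 /s
SA = lambda * N_A / M
SA = 2.761763e-12 * 6.022e23 / 19
SA = 8.7533e+10 Bq/g

8.7533e+10


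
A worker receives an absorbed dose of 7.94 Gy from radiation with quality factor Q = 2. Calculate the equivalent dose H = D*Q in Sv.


H = D * Q
H = 7.94 * 2
H = 15.880 Sv

15.880


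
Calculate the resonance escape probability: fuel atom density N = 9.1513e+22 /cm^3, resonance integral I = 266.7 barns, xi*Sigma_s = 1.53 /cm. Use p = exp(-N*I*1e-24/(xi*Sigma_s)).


p = exp(-N * I * 1e-24 / (xi*Sigma_s))
p = exp(-9.1513e+22 * 266.7 * 1e-24 / 1.53)
p = 1.1807e-07

1.1807e-07
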